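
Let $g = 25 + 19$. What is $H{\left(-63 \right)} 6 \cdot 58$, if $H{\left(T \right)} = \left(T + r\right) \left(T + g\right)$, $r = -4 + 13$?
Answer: $357048$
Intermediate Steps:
$g = 44$
$r = 9$
$H{\left(T \right)} = \left(9 + T\right) \left(44 + T\right)$ ($H{\left(T \right)} = \left(T + 9\right) \left(T + 44\right) = \left(9 + T\right) \left(44 + T\right)$)
$H{\left(-63 \right)} 6 \cdot 58 = \left(396 + \left(-63\right)^{2} + 53 \left(-63\right)\right) 6 \cdot 58 = \left(396 + 3969 - 3339\right) 348 = 1026 \cdot 348 = 357048$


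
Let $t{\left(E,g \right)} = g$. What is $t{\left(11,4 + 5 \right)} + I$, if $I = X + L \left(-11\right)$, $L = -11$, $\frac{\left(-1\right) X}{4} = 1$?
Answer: $126$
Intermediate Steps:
$X = -4$ ($X = \left(-4\right) 1 = -4$)
$I = 117$ ($I = -4 - -121 = -4 + 121 = 117$)
$t{\left(11,4 + 5 \right)} + I = \left(4 + 5\right) + 117 = 9 + 117 = 126$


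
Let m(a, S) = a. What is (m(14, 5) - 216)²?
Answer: 40804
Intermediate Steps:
(m(14, 5) - 216)² = (14 - 216)² = (-202)² = 40804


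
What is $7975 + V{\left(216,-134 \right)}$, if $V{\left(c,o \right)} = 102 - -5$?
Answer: $8082$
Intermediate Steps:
$V{\left(c,o \right)} = 107$ ($V{\left(c,o \right)} = 102 + 5 = 107$)
$7975 + V{\left(216,-134 \right)} = 7975 + 107 = 8082$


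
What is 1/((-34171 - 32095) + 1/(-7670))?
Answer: -7670/508260221 ≈ -1.5091e-5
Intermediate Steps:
1/((-34171 - 32095) + 1/(-7670)) = 1/(-66266 - 1/7670) = 1/(-508260221/7670) = -7670/508260221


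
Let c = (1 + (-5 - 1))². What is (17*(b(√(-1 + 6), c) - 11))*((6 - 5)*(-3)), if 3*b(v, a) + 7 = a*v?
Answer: 680 - 425*√5 ≈ -270.33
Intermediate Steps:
c = 25 (c = (1 - 6)² = (-5)² = 25)
b(v, a) = -7/3 + a*v/3 (b(v, a) = -7/3 + (a*v)/3 = -7/3 + a*v/3)
(17*(b(√(-1 + 6), c) - 11))*((6 - 5)*(-3)) = (17*((-7/3 + (⅓)*25*√(-1 + 6)) - 11))*((6 - 5)*(-3)) = (17*((-7/3 + (⅓)*25*√5) - 11))*(1*(-3)) = (17*((-7/3 + 25*√5/3) - 11))*(-3) = (17*(-40/3 + 25*√5/3))*(-3) = (-680/3 + 425*√5/3)*(-3) = 680 - 425*√5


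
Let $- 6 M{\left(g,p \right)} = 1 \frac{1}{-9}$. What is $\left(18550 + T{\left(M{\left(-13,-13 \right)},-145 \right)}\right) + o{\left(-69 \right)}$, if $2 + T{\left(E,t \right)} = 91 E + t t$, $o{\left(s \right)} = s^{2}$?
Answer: $\frac{2394127}{54} \approx 44336.0$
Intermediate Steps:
$M{\left(g,p \right)} = \frac{1}{54}$ ($M{\left(g,p \right)} = - \frac{1 \frac{1}{-9}}{6} = - \frac{1 \left(- \frac{1}{9}\right)}{6} = \left(- \frac{1}{6}\right) \left(- \frac{1}{9}\right) = \frac{1}{54}$)
$T{\left(E,t \right)} = -2 + t^{2} + 91 E$ ($T{\left(E,t \right)} = -2 + \left(91 E + t t\right) = -2 + \left(91 E + t^{2}\right) = -2 + \left(t^{2} + 91 E\right) = -2 + t^{2} + 91 E$)
$\left(18550 + T{\left(M{\left(-13,-13 \right)},-145 \right)}\right) + o{\left(-69 \right)} = \left(18550 + \left(-2 + \left(-145\right)^{2} + 91 \cdot \frac{1}{54}\right)\right) + \left(-69\right)^{2} = \left(18550 + \left(-2 + 21025 + \frac{91}{54}\right)\right) + 4761 = \left(18550 + \frac{1135333}{54}\right) + 4761 = \frac{2137033}{54} + 4761 = \frac{2394127}{54}$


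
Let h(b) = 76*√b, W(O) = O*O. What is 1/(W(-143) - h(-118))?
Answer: 20449/418843169 + 76*I*√118/418843169 ≈ 4.8823e-5 + 1.9711e-6*I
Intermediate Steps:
W(O) = O²
1/(W(-143) - h(-118)) = 1/((-143)² - 76*√(-118)) = 1/(20449 - 76*I*√118)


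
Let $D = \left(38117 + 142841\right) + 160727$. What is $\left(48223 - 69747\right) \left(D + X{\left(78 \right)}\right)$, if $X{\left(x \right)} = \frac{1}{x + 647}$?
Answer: $- \frac{5331960278024}{725} \approx -7.3544 \cdot 10^{9}$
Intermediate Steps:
$X{\left(x \right)} = \frac{1}{647 + x}$
$D = 341685$ ($D = 180958 + 160727 = 341685$)
$\left(48223 - 69747\right) \left(D + X{\left(78 \right)}\right) = \left(48223 - 69747\right) \left(341685 + \frac{1}{647 + 78}\right) = - 21524 \left(341685 + \frac{1}{725}\right) = \left(-21524\right) \frac{247721626}{725} = - \frac{5331960278024}{725}$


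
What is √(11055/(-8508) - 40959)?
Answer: I*√82359856981/1418 ≈ 202.39*I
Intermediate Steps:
√(11055/(-8508) - 40959) = √(11055*(-1/8508) - 40959) = √(-3685/2836 - 40959) = √(-116163409/2836) = I*√82359856981/1418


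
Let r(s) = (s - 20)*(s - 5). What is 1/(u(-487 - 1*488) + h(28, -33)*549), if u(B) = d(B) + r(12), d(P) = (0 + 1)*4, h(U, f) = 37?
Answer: 1/20261 ≈ 4.9356e-5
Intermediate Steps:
r(s) = (-20 + s)*(-5 + s)
d(P) = 4 (d(P) = 1*4 = 4)
u(B) = -52 (u(B) = 4 + (100 + 12² - 25*12) = 4 + (100 + 144 - 300) = 4 - 56 = -52)
1/(u(-487 - 1*488) + h(28, -33)*549) = 1/(-52 + 37*549) = 1/(-52 + 20313) = 1/20261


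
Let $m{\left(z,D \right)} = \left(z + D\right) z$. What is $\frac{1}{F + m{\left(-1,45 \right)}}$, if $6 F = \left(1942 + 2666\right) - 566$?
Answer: $\frac{3}{1889} \approx 0.0015881$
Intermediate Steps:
$m{\left(z,D \right)} = z \left(D + z\right)$ ($m{\left(z,D \right)} = \left(D + z\right) z = z \left(D + z\right)$)
$F = \frac{2021}{3}$ ($F = \frac{\left(1942 + 2666\right) - 566}{6} = \frac{4608 - 566}{6} = \frac{1}{6} \cdot 4042 = \frac{2021}{3} \approx 673.67$)
$\frac{1}{F + m{\left(-1,45 \right)}} = \frac{1}{\frac{2021}{3} - \left(45 - 1\right)} = \frac{1}{\frac{2021}{3} - 44} = \frac{1}{\frac{1889}{3}} = \frac{3}{1889}$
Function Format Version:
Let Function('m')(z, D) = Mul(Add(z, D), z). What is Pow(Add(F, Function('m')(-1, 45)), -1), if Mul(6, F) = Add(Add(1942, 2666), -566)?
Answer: Rational(3, 1889) ≈ 0.0015881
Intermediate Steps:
Function('m')(z, D) = Mul(z, Add(D, z)) (Function('m')(z, D) = Mul(Add(D, z), z) = Mul(z, Add(D, z)))
F = Rational(2021, 3) (F = Mul(Rational(1, 6), Add(Add(1942, 2666), -566)) = Mul(Rational(1, 6), Add(4608, -566)) = Mul(Rational(1, 6), 4042) = Rational(2021, 3) ≈ 673.67)
Pow(Add(F, Function('m')(-1, 45)), -1) = Pow(Add(Rational(2021, 3), Mul(-1, Add(45, -1))), -1) = Pow(Add(Rational(2021, 3), Mul(-1, 44)), -1) = Pow(Add(Rational(2021, 3), -44), -1) = Pow(Rational(1889, 3), -1) = Rational(3, 1889)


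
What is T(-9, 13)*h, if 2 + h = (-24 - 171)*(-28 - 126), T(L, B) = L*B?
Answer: -3513276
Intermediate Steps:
T(L, B) = B*L
h = 30028 (h = -2 + (-24 - 171)*(-28 - 126) = -2 - 195*(-154) = -2 + 30030 = 30028)
T(-9, 13)*h = (13*(-9))*30028 = -117*30028 = -3513276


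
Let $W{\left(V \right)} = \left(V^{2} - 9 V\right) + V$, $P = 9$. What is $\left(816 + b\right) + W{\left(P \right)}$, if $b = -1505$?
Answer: $-680$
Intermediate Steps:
$W{\left(V \right)} = V^{2} - 8 V$
$\left(816 + b\right) + W{\left(P \right)} = \left(816 - 1505\right) + 9 \left(-8 + 9\right) = -689 + 9 \cdot 1 = -689 + 9 = -680$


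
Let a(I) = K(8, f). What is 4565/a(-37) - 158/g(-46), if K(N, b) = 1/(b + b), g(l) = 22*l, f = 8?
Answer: 36958319/506 ≈ 73040.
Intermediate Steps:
K(N, b) = 1/(2*b)
a(I) = 1/16 (a(I) = (½)/8 = (½)*(⅛) = 1/16)
4565/a(-37) - 158/g(-46) = 4565/(1/16) - 158/(22*(-46)) = 4565*16 - 158/(-1012) = 73040 - 158*(-1/1012) = 73040 + 79/506 = 36958319/506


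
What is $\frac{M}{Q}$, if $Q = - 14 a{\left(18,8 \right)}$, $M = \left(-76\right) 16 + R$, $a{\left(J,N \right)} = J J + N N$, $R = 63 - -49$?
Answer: $\frac{138}{679} \approx 0.20324$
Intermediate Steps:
$R = 112$ ($R = 63 + 49 = 112$)
$a{\left(J,N \right)} = J^{2} + N^{2}$
$M = -1104$ ($M = \left(-76\right) 16 + 112 = -1216 + 112 = -1104$)
$Q = -5432$ ($Q = - 14 \left(18^{2} + 8^{2}\right) = - 14 \left(324 + 64\right) = \left(-14\right) 388 = -5432$)
$\frac{M}{Q} = - \frac{1104}{-5432} = \left(-1104\right) \left(- \frac{1}{5432}\right) = \frac{138}{679}$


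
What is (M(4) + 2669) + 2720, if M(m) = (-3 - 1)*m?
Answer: 5373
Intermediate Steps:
M(m) = -4*m
(M(4) + 2669) + 2720 = (-4*4 + 2669) + 2720 = (-16 + 2669) + 2720 = 2653 + 2720 = 5373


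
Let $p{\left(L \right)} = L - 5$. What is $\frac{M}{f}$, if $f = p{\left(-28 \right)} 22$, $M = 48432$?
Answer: $- \frac{8072}{121} \approx -66.711$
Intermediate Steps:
$p{\left(L \right)} = -5 + L$
$f = -726$ ($f = \left(-5 - 28\right) 22 = \left(-33\right) 22 = -726$)
$\frac{M}{f} = \frac{48432}{-726} = 48432 \left(- \frac{1}{726}\right) = - \frac{8072}{121}$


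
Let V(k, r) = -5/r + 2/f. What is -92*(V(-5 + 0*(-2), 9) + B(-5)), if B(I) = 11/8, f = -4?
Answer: -529/18 ≈ -29.389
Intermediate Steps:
V(k, r) = -½ - 5/r (V(k, r) = -5/r + 2/(-4) = -5/r + 2*(-¼) = -5/r - ½ = -½ - 5/r)
B(I) = 11/8 (B(I) = 11*(⅛) = 11/8)
-92*(V(-5 + 0*(-2), 9) + B(-5)) = -92*((½)*(-10 - 1*9)/9 + 11/8) = -92*((½)*(⅑)*(-10 - 9) + 11/8) = -92*((½)*(⅑)*(-19) + 11/8) = -92*(-19/18 + 11/8) = -92*23/72 = -529/18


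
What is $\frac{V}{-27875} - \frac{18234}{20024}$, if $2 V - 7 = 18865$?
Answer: $- \frac{348609607}{279084500} \approx -1.2491$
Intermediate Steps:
$V = 9436$ ($V = \frac{7}{2} + \frac{1}{2} \cdot 18865 = \frac{7}{2} + \frac{18865}{2} = 9436$)
$\frac{V}{-27875} - \frac{18234}{20024} = \frac{9436}{-27875} - \frac{18234}{20024} = 9436 \left(- \frac{1}{27875}\right) - \frac{9117}{10012} = - \frac{9436}{27875} - \frac{9117}{10012} = - \frac{348609607}{279084500}$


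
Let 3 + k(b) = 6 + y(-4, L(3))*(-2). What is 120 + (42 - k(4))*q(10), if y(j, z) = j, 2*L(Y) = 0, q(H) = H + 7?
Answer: 647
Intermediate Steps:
q(H) = 7 + H
L(Y) = 0 (L(Y) = (½)*0 = 0)
k(b) = 11 (k(b) = -3 + (6 - 4*(-2)) = -3 + (6 + 8) = -3 + 14 = 11)
120 + (42 - k(4))*q(10) = 120 + (42 - 1*11)*(7 + 10) = 120 + (42 - 11)*17 = 120 + 31*17 = 120 + 527 = 647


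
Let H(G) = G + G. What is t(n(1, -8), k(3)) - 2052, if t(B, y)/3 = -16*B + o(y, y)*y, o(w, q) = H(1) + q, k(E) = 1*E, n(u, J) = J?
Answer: -1623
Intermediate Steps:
H(G) = 2*G
k(E) = E
o(w, q) = 2 + q (o(w, q) = 2*1 + q = 2 + q)
t(B, y) = -48*B + 3*y*(2 + y) (t(B, y) = 3*(-16*B + (2 + y)*y) = 3*(-16*B + y*(2 + y)) = -48*B + 3*y*(2 + y))
t(n(1, -8), k(3)) - 2052 = (-48*(-8) + 3*3*(2 + 3)) - 2052 = (384 + 3*3*5) - 2052 = (384 + 45) - 2052 = 429 - 2052 = -1623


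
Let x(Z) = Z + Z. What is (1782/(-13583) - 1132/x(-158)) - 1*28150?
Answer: -30202851339/1073057 ≈ -28147.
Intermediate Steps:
x(Z) = 2*Z
(1782/(-13583) - 1132/x(-158)) - 1*28150 = (1782/(-13583) - 1132/(2*(-158))) - 1*28150 = (1782*(-1/13583) - 1132/(-316)) - 28150 = (-1782/13583 - 1132*(-1/316)) - 28150 = (-1782/13583 + 283/79) - 28150 = 3703211/1073057 - 28150 = -30202851339/1073057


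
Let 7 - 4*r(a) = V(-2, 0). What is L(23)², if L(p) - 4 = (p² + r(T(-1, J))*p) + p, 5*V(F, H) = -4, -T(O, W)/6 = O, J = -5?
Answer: 144408289/400 ≈ 3.6102e+5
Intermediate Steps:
T(O, W) = -6*O
V(F, H) = -⅘ (V(F, H) = (⅕)*(-4) = -⅘)
r(a) = 39/20 (r(a) = 7/4 - ¼*(-⅘) = 7/4 + ⅕ = 39/20)
L(p) = 4 + p² + 59*p/20 (L(p) = 4 + ((p² + 39*p/20) + p) = 4 + (p² + 59*p/20) = 4 + p² + 59*p/20)
L(23)² = (4 + 23² + (59/20)*23)² = (4 + 529 + 1357/20)² = (12017/20)² = 144408289/400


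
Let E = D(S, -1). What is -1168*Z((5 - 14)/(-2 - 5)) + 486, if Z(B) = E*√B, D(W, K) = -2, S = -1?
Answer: 486 + 7008*√7/7 ≈ 3134.8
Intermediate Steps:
E = -2
Z(B) = -2*√B
-1168*Z((5 - 14)/(-2 - 5)) + 486 = -(-2336)*√((5 - 14)/(-2 - 5)) + 486 = -(-2336)*√(-9/(-7)) + 486 = -(-2336)*√(-9*(-⅐)) + 486 = -(-2336)*√(9/7) + 486 = -(-2336)*3*√7/7 + 486 = -(-7008)*√7/7 + 486 = 7008*√7/7 + 486 = 486 + 7008*√7/7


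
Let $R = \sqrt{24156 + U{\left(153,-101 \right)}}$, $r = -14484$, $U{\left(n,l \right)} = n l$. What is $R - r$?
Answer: $14484 + 3 \sqrt{967} \approx 14577.0$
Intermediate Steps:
$U{\left(n,l \right)} = l n$
$R = 3 \sqrt{967}$ ($R = \sqrt{24156 - 15453} = \sqrt{8703} = 3 \sqrt{967} \approx 93.29$)
$R - r = 3 \sqrt{967} - -14484 = 3 \sqrt{967} + 14484 = 14484 + 3 \sqrt{967}$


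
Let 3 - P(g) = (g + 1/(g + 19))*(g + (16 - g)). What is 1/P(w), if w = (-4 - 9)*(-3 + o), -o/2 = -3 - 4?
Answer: 31/71025 ≈ 0.00043647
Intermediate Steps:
o = 14 (o = -2*(-3 - 4) = -2*(-7) = 14)
w = -143 (w = (-4 - 9)*(-3 + 14) = -13*11 = -143)
P(g) = 3 - 16*g - 16/(19 + g) (P(g) = 3 - (g + 1/(g + 19))*(g + (16 - g)) = 3 - (g + 1/(19 + g))*16 = 3 - (16*g + 16/(19 + g)) = 3 + (-16*g - 16/(19 + g)) = 3 - 16*g - 16/(19 + g))
1/P(w) = 1/((41 - 301*(-143) - 16*(-143)²)/(19 - 143)) = 1/((41 + 43043 - 16*20449)/(-124)) = 1/(-(41 + 43043 - 327184)/124) = 1/(-1/124*(-284100)) = 1/(71025/31) = 31/71025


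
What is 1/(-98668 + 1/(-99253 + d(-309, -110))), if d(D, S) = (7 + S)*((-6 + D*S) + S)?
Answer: -3588275/354047917701 ≈ -1.0135e-5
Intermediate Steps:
d(D, S) = (7 + S)*(-6 + S + D*S)
1/(-98668 + 1/(-99253 + d(-309, -110))) = 1/(-98668 + 1/(-99253 + (-42 - 110 + (-110)² - 309*(-110)² + 7*(-309)*(-110)))) = 1/(-98668 + 1/(-99253 + (-42 - 110 + 12100 - 309*12100 + 237930))) = 1/(-98668 + 1/(-99253 + (-42 - 110 + 12100 - 3738900 + 237930))) = 1/(-98668 + 1/(-99253 - 3489022)) = 1/(-98668 + 1/(-3588275)) = 1/(-98668 - 1/3588275) = 1/(-354047917701/3588275) = -3588275/354047917701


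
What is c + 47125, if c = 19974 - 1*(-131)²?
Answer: 49938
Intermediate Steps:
c = 2813 (c = 19974 - 1*17161 = 19974 - 17161 = 2813)
c + 47125 = 2813 + 47125 = 49938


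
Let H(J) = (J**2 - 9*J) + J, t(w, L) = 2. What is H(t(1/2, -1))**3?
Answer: -1728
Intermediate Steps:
H(J) = J**2 - 8*J
H(t(1/2, -1))**3 = (2*(-8 + 2))**3 = (2*(-6))**3 = (-12)**3 = -1728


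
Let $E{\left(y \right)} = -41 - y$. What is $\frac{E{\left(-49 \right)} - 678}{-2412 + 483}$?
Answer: $\frac{670}{1929} \approx 0.34733$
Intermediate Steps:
$\frac{E{\left(-49 \right)} - 678}{-2412 + 483} = \frac{\left(-41 - -49\right) - 678}{-2412 + 483} = \frac{\left(-41 + 49\right) - 678}{-1929} = \left(8 - 678\right) \left(- \frac{1}{1929}\right) = \left(-670\right) \left(- \frac{1}{1929}\right) = \frac{670}{1929}$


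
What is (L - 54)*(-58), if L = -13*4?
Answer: 6148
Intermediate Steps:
L = -52
(L - 54)*(-58) = (-52 - 54)*(-58) = -106*(-58) = 6148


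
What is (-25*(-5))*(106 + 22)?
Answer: 16000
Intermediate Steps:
(-25*(-5))*(106 + 22) = 125*128 = 16000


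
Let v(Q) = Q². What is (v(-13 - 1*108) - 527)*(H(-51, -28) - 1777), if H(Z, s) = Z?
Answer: -25800392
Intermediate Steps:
(v(-13 - 1*108) - 527)*(H(-51, -28) - 1777) = ((-13 - 1*108)² - 527)*(-51 - 1777) = ((-13 - 108)² - 527)*(-1828) = ((-121)² - 527)*(-1828) = (14641 - 527)*(-1828) = 14114*(-1828) = -25800392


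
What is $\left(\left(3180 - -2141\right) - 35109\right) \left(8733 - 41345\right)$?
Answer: $971446256$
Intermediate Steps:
$\left(\left(3180 - -2141\right) - 35109\right) \left(8733 - 41345\right) = \left(\left(3180 + 2141\right) - 35109\right) \left(-32612\right) = \left(5321 - 35109\right) \left(-32612\right) = \left(-29788\right) \left(-32612\right) = 971446256$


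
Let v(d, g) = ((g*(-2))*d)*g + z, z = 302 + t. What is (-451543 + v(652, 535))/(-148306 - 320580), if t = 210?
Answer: 373688431/468886 ≈ 796.97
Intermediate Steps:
z = 512 (z = 302 + 210 = 512)
v(d, g) = 512 - 2*d*g**2 (v(d, g) = ((g*(-2))*d)*g + 512 = ((-2*g)*d)*g + 512 = (-2*d*g)*g + 512 = -2*d*g**2 + 512 = 512 - 2*d*g**2)
(-451543 + v(652, 535))/(-148306 - 320580) = (-451543 + (512 - 2*652*535**2))/(-148306 - 320580) = (-451543 + (512 - 2*652*286225))/(-468886) = (-451543 + (512 - 373237400))*(-1/468886) = (-451543 - 373236888)*(-1/468886) = -373688431*(-1/468886) = 373688431/468886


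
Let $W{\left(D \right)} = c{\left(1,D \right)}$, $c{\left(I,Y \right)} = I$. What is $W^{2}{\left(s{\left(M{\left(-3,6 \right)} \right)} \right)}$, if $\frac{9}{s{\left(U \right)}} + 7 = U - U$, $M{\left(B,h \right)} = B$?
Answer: $1$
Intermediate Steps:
$s{\left(U \right)} = - \frac{9}{7}$ ($s{\left(U \right)} = \frac{9}{-7 + \left(U - U\right)} = \frac{9}{-7 + 0} = \frac{9}{-7} = 9 \left(- \frac{1}{7}\right) = - \frac{9}{7}$)
$W{\left(D \right)} = 1$
$W^{2}{\left(s{\left(M{\left(-3,6 \right)} \right)} \right)} = 1^{2} = 1$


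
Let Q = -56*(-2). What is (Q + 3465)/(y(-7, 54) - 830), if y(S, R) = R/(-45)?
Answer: -17885/4156 ≈ -4.3034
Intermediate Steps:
Q = 112
y(S, R) = -R/45 (y(S, R) = R*(-1/45) = -R/45)
(Q + 3465)/(y(-7, 54) - 830) = (112 + 3465)/(-1/45*54 - 830) = 3577/(-6/5 - 830) = 3577/(-4156/5) = 3577*(-5/4156) = -17885/4156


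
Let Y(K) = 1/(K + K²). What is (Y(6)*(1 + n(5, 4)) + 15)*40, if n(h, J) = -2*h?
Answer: 4140/7 ≈ 591.43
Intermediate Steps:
(Y(6)*(1 + n(5, 4)) + 15)*40 = ((1/(6*(1 + 6)))*(1 - 2*5) + 15)*40 = (((⅙)/7)*(1 - 10) + 15)*40 = (((⅙)*(⅐))*(-9) + 15)*40 = ((1/42)*(-9) + 15)*40 = (-3/14 + 15)*40 = (207/14)*40 = 4140/7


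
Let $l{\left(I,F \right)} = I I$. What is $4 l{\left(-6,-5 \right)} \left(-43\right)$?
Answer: $-6192$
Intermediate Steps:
$l{\left(I,F \right)} = I^{2}$
$4 l{\left(-6,-5 \right)} \left(-43\right) = 4 \left(-6\right)^{2} \left(-43\right) = 4 \cdot 36 \left(-43\right) = 144 \left(-43\right) = -6192$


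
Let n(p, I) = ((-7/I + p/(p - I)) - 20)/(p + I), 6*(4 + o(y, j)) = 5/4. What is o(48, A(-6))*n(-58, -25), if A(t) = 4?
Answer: -1348529/1643400 ≈ -0.82057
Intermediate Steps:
o(y, j) = -91/24 (o(y, j) = -4 + (5/4)/6 = -4 + (5*(¼))/6 = -4 + (⅙)*(5/4) = -4 + 5/24 = -91/24)
n(p, I) = (-20 - 7/I + p/(p - I))/(I + p)
o(48, A(-6))*n(-58, -25) = -91*(-20*(-25)² - 7*(-25) + 7*(-58) + 19*(-25)*(-58))/(24*(-25)*((-25)² - 1*(-58)²)) = -(-91)*(-20*625 + 175 - 406 + 27550)/(600*(625 - 1*3364)) = -(-91)*(-12500 + 175 - 406 + 27550)/(600*(625 - 3364)) = -(-91)*14819/(600*(-2739)) = -(-91)*(-1)*14819/(600*2739) = -91/24*14819/68475 = -1348529/1643400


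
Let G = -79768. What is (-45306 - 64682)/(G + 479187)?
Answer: -109988/399419 ≈ -0.27537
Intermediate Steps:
(-45306 - 64682)/(G + 479187) = (-45306 - 64682)/(-79768 + 479187) = -109988/399419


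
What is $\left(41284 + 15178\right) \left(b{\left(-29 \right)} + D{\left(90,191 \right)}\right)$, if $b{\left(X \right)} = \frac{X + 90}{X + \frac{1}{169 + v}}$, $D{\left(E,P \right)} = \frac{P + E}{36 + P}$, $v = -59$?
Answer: $- \frac{35405118182}{723903} \approx -48909.0$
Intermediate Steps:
$D{\left(E,P \right)} = \frac{E + P}{36 + P}$
$b{\left(X \right)} = \frac{90 + X}{\frac{1}{110} + X}$ ($b{\left(X \right)} = \frac{X + 90}{X + \frac{1}{169 - 59}} = \frac{90 + X}{X + \frac{1}{110}} = \frac{90 + X}{\frac{1}{110} + X}$)
$\left(41284 + 15178\right) \left(b{\left(-29 \right)} + D{\left(90,191 \right)}\right) = \left(41284 + 15178\right) \left(\frac{110 \left(90 - 29\right)}{1 + 110 \left(-29\right)} + \frac{90 + 191}{36 + 191}\right) = 56462 \left(110 \frac{1}{1 - 3190} \cdot 61 + \frac{1}{227} \cdot 281\right) = 56462 \left(110 \frac{1}{-3189} \cdot 61 + \frac{1}{227} \cdot 281\right) = 56462 \left(110 \left(- \frac{1}{3189}\right) 61 + \frac{281}{227}\right) = 56462 \left(- \frac{6710}{3189} + \frac{281}{227}\right) = 56462 \left(- \frac{627061}{723903}\right) = - \frac{35405118182}{723903}$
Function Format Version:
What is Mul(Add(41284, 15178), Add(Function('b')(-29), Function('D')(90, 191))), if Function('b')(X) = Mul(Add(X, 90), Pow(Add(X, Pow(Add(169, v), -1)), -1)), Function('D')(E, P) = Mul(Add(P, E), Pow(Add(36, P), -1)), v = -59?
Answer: Rational(-35405118182, 723903) ≈ -48909.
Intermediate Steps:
Function('D')(E, P) = Mul(Pow(Add(36, P), -1), Add(E, P)) (Function('D')(E, P) = Mul(Add(E, P), Pow(Add(36, P), -1)) = Mul(Pow(Add(36, P), -1), Add(E, P)))
Function('b')(X) = Mul(Pow(Add(Rational(1, 110), X), -1), Add(90, X)) (Function('b')(X) = Mul(Add(X, 90), Pow(Add(X, Pow(Add(169, -59), -1)), -1)) = Mul(Add(90, X), Pow(Add(X, Pow(110, -1)), -1)) = Mul(Add(90, X), Pow(Add(X, Rational(1, 110)), -1)) = Mul(Add(90, X), Pow(Add(Rational(1, 110), X), -1)) = Mul(Pow(Add(Rational(1, 110), X), -1), Add(90, X)))
Mul(Add(41284, 15178), Add(Function('b')(-29), Function('D')(90, 191))) = Mul(Add(41284, 15178), Add(Mul(110, Pow(Add(1, Mul(110, -29)), -1), Add(90, -29)), Mul(Pow(Add(36, 191), -1), Add(90, 191)))) = Mul(56462, Add(Mul(110, Pow(Add(1, -3190), -1), 61), Mul(Pow(227, -1), 281))) = Mul(56462, Add(Mul(110, Pow(-3189, -1), 61), Mul(Rational(1, 227), 281))) = Mul(56462, Add(Mul(110, Rational(-1, 3189), 61), Rational(281, 227))) = Mul(56462, Add(Rational(-6710, 3189), Rational(281, 227))) = Mul(56462, Rational(-627061, 723903)) = Rational(-35405118182, 723903)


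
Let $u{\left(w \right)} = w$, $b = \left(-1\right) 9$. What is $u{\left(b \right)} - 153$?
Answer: $-162$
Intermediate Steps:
$b = -9$
$u{\left(b \right)} - 153 = -9 - 153 = -162$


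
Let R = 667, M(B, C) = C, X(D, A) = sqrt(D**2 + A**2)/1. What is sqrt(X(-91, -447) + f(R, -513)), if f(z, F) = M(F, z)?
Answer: sqrt(667 + sqrt(208090)) ≈ 33.514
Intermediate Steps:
X(D, A) = sqrt(A**2 + D**2) (X(D, A) = sqrt(A**2 + D**2)*1 = sqrt(A**2 + D**2))
f(z, F) = z
sqrt(X(-91, -447) + f(R, -513)) = sqrt(sqrt((-447)**2 + (-91)**2) + 667) = sqrt(sqrt(199809 + 8281) + 667) = sqrt(sqrt(208090) + 667) = sqrt(667 + sqrt(208090))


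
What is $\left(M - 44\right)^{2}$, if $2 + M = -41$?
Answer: $7569$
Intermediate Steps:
$M = -43$ ($M = -2 - 41 = -43$)
$\left(M - 44\right)^{2} = \left(-43 - 44\right)^{2} = \left(-87\right)^{2} = 7569$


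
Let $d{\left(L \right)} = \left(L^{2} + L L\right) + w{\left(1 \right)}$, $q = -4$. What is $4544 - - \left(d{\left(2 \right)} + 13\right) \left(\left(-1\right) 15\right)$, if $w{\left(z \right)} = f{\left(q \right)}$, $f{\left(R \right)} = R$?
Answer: $4289$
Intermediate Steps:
$w{\left(z \right)} = -4$
$d{\left(L \right)} = -4 + 2 L^{2}$ ($d{\left(L \right)} = \left(L^{2} + L L\right) - 4 = \left(L^{2} + L^{2}\right) - 4 = 2 L^{2} - 4 = -4 + 2 L^{2}$)
$4544 - - \left(d{\left(2 \right)} + 13\right) \left(\left(-1\right) 15\right) = 4544 - - \left(\left(-4 + 2 \cdot 2^{2}\right) + 13\right) \left(\left(-1\right) 15\right) = 4544 - - \left(\left(-4 + 2 \cdot 4\right) + 13\right) \left(-15\right) = 4544 - - \left(\left(-4 + 8\right) + 13\right) \left(-15\right) = 4544 - - \left(4 + 13\right) \left(-15\right) = 4544 - - 17 \left(-15\right) = 4544 - \left(-1\right) \left(-255\right) = 4544 - 255 = 4289$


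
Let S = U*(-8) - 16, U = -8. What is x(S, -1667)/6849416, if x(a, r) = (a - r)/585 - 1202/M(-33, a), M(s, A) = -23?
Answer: 148523/18431778456 ≈ 8.0580e-6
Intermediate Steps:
S = 48 (S = -8*(-8) - 16 = 64 - 16 = 48)
x(a, r) = 1202/23 - r/585 + a/585 (x(a, r) = (a - r)/585 - 1202/(-23) = (a - r)*(1/585) - 1202*(-1/23) = (-r/585 + a/585) + 1202/23 = 1202/23 - r/585 + a/585)
x(S, -1667)/6849416 = (1202/23 - 1/585*(-1667) + (1/585)*48)/6849416 = (1202/23 + 1667/585 + 16/195)*(1/6849416) = (148523/2691)*(1/6849416) = 148523/18431778456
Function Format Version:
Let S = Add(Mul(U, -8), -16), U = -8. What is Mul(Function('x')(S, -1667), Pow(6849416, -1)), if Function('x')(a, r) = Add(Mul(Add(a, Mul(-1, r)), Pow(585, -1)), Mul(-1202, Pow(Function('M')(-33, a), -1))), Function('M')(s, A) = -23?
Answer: Rational(148523, 18431778456) ≈ 8.0580e-6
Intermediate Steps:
S = 48 (S = Add(Mul(-8, -8), -16) = Add(64, -16) = 48)
Function('x')(a, r) = Add(Rational(1202, 23), Mul(Rational(-1, 585), r), Mul(Rational(1, 585), a)) (Function('x')(a, r) = Add(Mul(Add(a, Mul(-1, r)), Pow(585, -1)), Mul(-1202, Pow(-23, -1))) = Add(Mul(Add(a, Mul(-1, r)), Rational(1, 585)), Mul(-1202, Rational(-1, 23))) = Add(Add(Mul(Rational(-1, 585), r), Mul(Rational(1, 585), a)), Rational(1202, 23)) = Add(Rational(1202, 23), Mul(Rational(-1, 585), r), Mul(Rational(1, 585), a)))
Mul(Function('x')(S, -1667), Pow(6849416, -1)) = Mul(Add(Rational(1202, 23), Mul(Rational(-1, 585), -1667), Mul(Rational(1, 585), 48)), Pow(6849416, -1)) = Mul(Add(Rational(1202, 23), Rational(1667, 585), Rational(16, 195)), Rational(1, 6849416)) = Mul(Rational(148523, 2691), Rational(1, 6849416)) = Rational(148523, 18431778456)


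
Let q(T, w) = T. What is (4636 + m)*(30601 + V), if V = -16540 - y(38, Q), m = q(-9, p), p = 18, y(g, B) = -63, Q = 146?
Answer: 65351748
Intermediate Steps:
m = -9
V = -16477 (V = -16540 - 1*(-63) = -16540 + 63 = -16477)
(4636 + m)*(30601 + V) = (4636 - 9)*(30601 - 16477) = 4627*14124 = 65351748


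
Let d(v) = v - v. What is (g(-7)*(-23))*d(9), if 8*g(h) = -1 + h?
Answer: 0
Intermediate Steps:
g(h) = -1/8 + h/8 (g(h) = (-1 + h)/8 = -1/8 + h/8)
d(v) = 0
(g(-7)*(-23))*d(9) = ((-1/8 + (1/8)*(-7))*(-23))*0 = ((-1/8 - 7/8)*(-23))*0 = -1*(-23)*0 = 23*0 = 0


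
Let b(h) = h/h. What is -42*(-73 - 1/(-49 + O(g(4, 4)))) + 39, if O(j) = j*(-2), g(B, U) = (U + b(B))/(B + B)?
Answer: 207979/67 ≈ 3104.2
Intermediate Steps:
b(h) = 1
g(B, U) = (1 + U)/(2*B) (g(B, U) = (U + 1)/(B + B) = (1 + U)/((2*B)) = (1 + U)*(1/(2*B)) = (1 + U)/(2*B))
O(j) = -2*j
-42*(-73 - 1/(-49 + O(g(4, 4)))) + 39 = -42*(-73 - 1/(-49 - (1 + 4)/4)) + 39 = -42*(-73 - 1/(-49 - 5/4)) + 39 = -42*(-73 - 1/(-201/4)) + 39 = -42*(-73 - 1*(-4/201)) + 39 = -42*(-73 + 4/201) + 39 = -42*(-14669/201) + 39 = 205366/67 + 39 = 207979/67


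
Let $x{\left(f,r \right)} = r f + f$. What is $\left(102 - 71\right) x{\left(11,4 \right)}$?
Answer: $1705$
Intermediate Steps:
$x{\left(f,r \right)} = f + f r$ ($x{\left(f,r \right)} = f r + f = f + f r$)
$\left(102 - 71\right) x{\left(11,4 \right)} = \left(102 - 71\right) 11 \left(1 + 4\right) = 31 \cdot 11 \cdot 5 = 31 \cdot 55 = 1705$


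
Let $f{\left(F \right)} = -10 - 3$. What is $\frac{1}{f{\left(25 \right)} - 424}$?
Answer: $- \frac{1}{437} \approx -0.0022883$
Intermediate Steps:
$f{\left(F \right)} = -13$
$\frac{1}{f{\left(25 \right)} - 424} = \frac{1}{-13 - 424} = \frac{1}{-437} = - \frac{1}{437}$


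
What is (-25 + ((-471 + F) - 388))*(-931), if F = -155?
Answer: 967309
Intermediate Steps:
(-25 + ((-471 + F) - 388))*(-931) = (-25 + ((-471 - 155) - 388))*(-931) = (-25 + (-626 - 388))*(-931) = (-25 - 1014)*(-931) = -1039*(-931) = 967309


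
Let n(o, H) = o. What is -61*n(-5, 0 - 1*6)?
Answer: 305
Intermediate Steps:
-61*n(-5, 0 - 1*6) = -61*(-5) = 305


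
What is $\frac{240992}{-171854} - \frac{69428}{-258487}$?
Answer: $- \frac{25180909796}{22211012449} \approx -1.1337$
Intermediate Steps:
$\frac{240992}{-171854} - \frac{69428}{-258487} = 240992 \left(- \frac{1}{171854}\right) - - \frac{69428}{258487} = - \frac{120496}{85927} + \frac{69428}{258487} = - \frac{25180909796}{22211012449}$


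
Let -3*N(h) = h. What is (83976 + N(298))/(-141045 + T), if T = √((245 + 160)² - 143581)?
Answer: -11830384450/19893671581 - 503260*√5111/59681014743 ≈ -0.59528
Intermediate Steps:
N(h) = -h/3
T = 2*√5111 (T = √(405² - 143581) = √(164025 - 143581) = √20444 = 2*√5111 ≈ 142.98)
(83976 + N(298))/(-141045 + T) = (83976 - ⅓*298)/(-141045 + 2*√5111) = (83976 - 298/3)/(-141045 + 2*√5111) = 251630/(3*(-141045 + 2*√5111))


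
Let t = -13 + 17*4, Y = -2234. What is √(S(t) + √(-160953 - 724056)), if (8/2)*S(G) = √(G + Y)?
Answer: √I*√(√2179 + 4*√885009)/2 ≈ 21.822 + 21.822*I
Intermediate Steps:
t = 55 (t = -13 + 68 = 55)
S(G) = √(-2234 + G)/4 (S(G) = √(G - 2234)/4 = √(-2234 + G)/4)
√(S(t) + √(-160953 - 724056)) = √(√(-2234 + 55)/4 + √(-160953 - 724056)) = √(√(-2179)/4 + √(-885009)) = √((I*√2179)/4 + I*√885009) = √(I*√2179/4 + I*√885009) = √(I*√885009 + I*√2179/4)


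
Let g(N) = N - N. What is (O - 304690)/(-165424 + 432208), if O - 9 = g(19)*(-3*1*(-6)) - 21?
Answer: -152351/133392 ≈ -1.1421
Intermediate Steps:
g(N) = 0
O = -12 (O = 9 + (0*(-3*1*(-6)) - 21) = 9 + (0*(-3*(-6)) - 21) = 9 + (0*18 - 21) = 9 + (0 - 21) = 9 - 21 = -12)
(O - 304690)/(-165424 + 432208) = (-12 - 304690)/(-165424 + 432208) = -304702/266784 = -304702*1/266784 = -152351/133392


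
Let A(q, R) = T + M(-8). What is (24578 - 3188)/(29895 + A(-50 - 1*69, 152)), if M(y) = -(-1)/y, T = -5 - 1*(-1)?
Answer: 57040/79709 ≈ 0.71560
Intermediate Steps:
T = -4 (T = -5 + 1 = -4)
M(y) = 1/y
A(q, R) = -33/8 (A(q, R) = -4 + 1/(-8) = -4 - ⅛ = -33/8)
(24578 - 3188)/(29895 + A(-50 - 1*69, 152)) = (24578 - 3188)/(29895 - 33/8) = 21390/(239127/8) = 21390*(8/239127) = 57040/79709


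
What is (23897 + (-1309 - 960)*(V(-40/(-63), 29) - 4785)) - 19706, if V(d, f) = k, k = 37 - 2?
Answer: 10781941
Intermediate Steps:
k = 35
V(d, f) = 35
(23897 + (-1309 - 960)*(V(-40/(-63), 29) - 4785)) - 19706 = (23897 + (-1309 - 960)*(35 - 4785)) - 19706 = (23897 - 2269*(-4750)) - 19706 = (23897 + 10777750) - 19706 = 10801647 - 19706 = 10781941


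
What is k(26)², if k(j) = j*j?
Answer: 456976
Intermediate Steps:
k(j) = j²
k(26)² = (26²)² = 676² = 456976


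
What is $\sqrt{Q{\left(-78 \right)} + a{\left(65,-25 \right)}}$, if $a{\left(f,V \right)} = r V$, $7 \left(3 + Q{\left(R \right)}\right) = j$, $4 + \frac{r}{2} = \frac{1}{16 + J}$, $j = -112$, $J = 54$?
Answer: $\frac{\sqrt{8834}}{7} \approx 13.427$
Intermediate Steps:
$r = - \frac{279}{35}$ ($r = -8 + \frac{2}{16 + 54} = -8 + \frac{2}{70} = -8 + 2 \cdot \frac{1}{70} = -8 + \frac{1}{35} = - \frac{279}{35} \approx -7.9714$)
$Q{\left(R \right)} = -19$ ($Q{\left(R \right)} = -3 + \frac{1}{7} \left(-112\right) = -3 - 16 = -19$)
$a{\left(f,V \right)} = - \frac{279 V}{35}$
$\sqrt{Q{\left(-78 \right)} + a{\left(65,-25 \right)}} = \sqrt{-19 - - \frac{1395}{7}} = \sqrt{-19 + \frac{1395}{7}} = \sqrt{\frac{1262}{7}} = \frac{\sqrt{8834}}{7}$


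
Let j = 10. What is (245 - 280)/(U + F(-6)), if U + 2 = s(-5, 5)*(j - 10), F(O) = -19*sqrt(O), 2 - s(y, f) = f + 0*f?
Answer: 1/31 - 19*I*sqrt(6)/62 ≈ 0.032258 - 0.75065*I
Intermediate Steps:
s(y, f) = 2 - f (s(y, f) = 2 - (f + 0*f) = 2 - (f + 0) = 2 - f)
U = -2 (U = -2 + (2 - 1*5)*(10 - 10) = -2 + (2 - 5)*0 = -2 - 3*0 = -2 + 0 = -2)
(245 - 280)/(U + F(-6)) = (245 - 280)/(-2 - 19*I*sqrt(6)) = -35/(-2 - 19*I*sqrt(6))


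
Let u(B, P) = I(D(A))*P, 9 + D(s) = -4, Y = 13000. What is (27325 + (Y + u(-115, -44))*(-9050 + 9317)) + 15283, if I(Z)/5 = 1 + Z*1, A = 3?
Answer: 4218488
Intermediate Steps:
D(s) = -13 (D(s) = -9 - 4 = -13)
I(Z) = 5 + 5*Z (I(Z) = 5*(1 + Z*1) = 5*(1 + Z) = 5 + 5*Z)
u(B, P) = -60*P (u(B, P) = (5 + 5*(-13))*P = (5 - 65)*P = -60*P)
(27325 + (Y + u(-115, -44))*(-9050 + 9317)) + 15283 = (27325 + (13000 - 60*(-44))*(-9050 + 9317)) + 15283 = (27325 + (13000 + 2640)*267) + 15283 = (27325 + 15640*267) + 15283 = (27325 + 4175880) + 15283 = 4203205 + 15283 = 4218488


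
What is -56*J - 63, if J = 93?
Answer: -5271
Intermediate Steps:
-56*J - 63 = -56*93 - 63 = -5208 - 63 = -5271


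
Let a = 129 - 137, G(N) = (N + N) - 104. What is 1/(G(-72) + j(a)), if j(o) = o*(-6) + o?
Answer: -1/208 ≈ -0.0048077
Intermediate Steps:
G(N) = -104 + 2*N (G(N) = 2*N - 104 = -104 + 2*N)
a = -8
j(o) = -5*o (j(o) = -6*o + o = -5*o)
1/(G(-72) + j(a)) = 1/((-104 + 2*(-72)) - 5*(-8)) = 1/((-104 - 144) + 40) = 1/(-248 + 40) = 1/(-208) = -1/208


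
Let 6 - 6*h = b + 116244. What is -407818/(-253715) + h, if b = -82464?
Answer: -1427753917/253715 ≈ -5627.4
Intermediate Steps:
h = -5629 (h = 1 - (-82464 + 116244)/6 = 1 - ⅙*33780 = 1 - 5630 = -5629)
-407818/(-253715) + h = -407818/(-253715) - 5629 = -407818*(-1/253715) - 5629 = 407818/253715 - 5629 = -1427753917/253715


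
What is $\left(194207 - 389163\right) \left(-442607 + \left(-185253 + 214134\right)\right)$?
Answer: $80658366056$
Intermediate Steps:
$\left(194207 - 389163\right) \left(-442607 + \left(-185253 + 214134\right)\right) = - 194956 \left(-442607 + 28881\right) = \left(-194956\right) \left(-413726\right) = 80658366056$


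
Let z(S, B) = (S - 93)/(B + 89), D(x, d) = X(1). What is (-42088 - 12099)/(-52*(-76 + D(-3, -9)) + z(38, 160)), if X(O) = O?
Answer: -13492563/971045 ≈ -13.895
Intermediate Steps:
D(x, d) = 1
z(S, B) = (-93 + S)/(89 + B)
(-42088 - 12099)/(-52*(-76 + D(-3, -9)) + z(38, 160)) = (-42088 - 12099)/(-52*(-76 + 1) + (-93 + 38)/(89 + 160)) = -54187/(-52*(-75) - 55/249) = -54187/(3900 + (1/249)*(-55)) = -54187/(3900 - 55/249) = -54187/971045/249 = -54187*249/971045 = -13492563/971045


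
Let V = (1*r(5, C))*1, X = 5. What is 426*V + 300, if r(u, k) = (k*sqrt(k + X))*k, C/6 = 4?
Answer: 300 + 245376*sqrt(29) ≈ 1.3217e+6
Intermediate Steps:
C = 24 (C = 6*4 = 24)
r(u, k) = k**2*sqrt(5 + k) (r(u, k) = (k*sqrt(k + 5))*k = (k*sqrt(5 + k))*k = k**2*sqrt(5 + k))
V = 576*sqrt(29) (V = (1*(24**2*sqrt(5 + 24)))*1 = (1*(576*sqrt(29)))*1 = (576*sqrt(29))*1 = 576*sqrt(29) ≈ 3101.9)
426*V + 300 = 426*(576*sqrt(29)) + 300 = 245376*sqrt(29) + 300 = 300 + 245376*sqrt(29)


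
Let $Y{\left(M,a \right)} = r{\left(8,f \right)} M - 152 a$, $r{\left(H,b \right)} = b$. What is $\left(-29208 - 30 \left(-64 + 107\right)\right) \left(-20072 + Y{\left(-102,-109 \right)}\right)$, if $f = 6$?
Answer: $125529768$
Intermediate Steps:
$Y{\left(M,a \right)} = - 152 a + 6 M$ ($Y{\left(M,a \right)} = 6 M - 152 a = - 152 a + 6 M$)
$\left(-29208 - 30 \left(-64 + 107\right)\right) \left(-20072 + Y{\left(-102,-109 \right)}\right) = \left(-29208 - 30 \left(-64 + 107\right)\right) \left(-20072 + \left(\left(-152\right) \left(-109\right) + 6 \left(-102\right)\right)\right) = \left(-29208 - 1290\right) \left(-20072 + \left(16568 - 612\right)\right) = \left(-29208 - 1290\right) \left(-20072 + 15956\right) = \left(-30498\right) \left(-4116\right) = 125529768$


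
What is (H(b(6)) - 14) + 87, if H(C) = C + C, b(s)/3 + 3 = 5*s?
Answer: 235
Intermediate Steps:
b(s) = -9 + 15*s (b(s) = -9 + 3*(5*s) = -9 + 15*s)
H(C) = 2*C
(H(b(6)) - 14) + 87 = (2*(-9 + 15*6) - 14) + 87 = (2*(-9 + 90) - 14) + 87 = (2*81 - 14) + 87 = (162 - 14) + 87 = 148 + 87 = 235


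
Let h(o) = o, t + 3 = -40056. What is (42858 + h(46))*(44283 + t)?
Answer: 181226496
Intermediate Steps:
t = -40059 (t = -3 - 40056 = -40059)
(42858 + h(46))*(44283 + t) = (42858 + 46)*(44283 - 40059) = 42904*4224 = 181226496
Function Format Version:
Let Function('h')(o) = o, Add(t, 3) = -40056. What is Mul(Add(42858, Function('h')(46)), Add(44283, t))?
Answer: 181226496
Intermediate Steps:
t = -40059 (t = Add(-3, -40056) = -40059)
Mul(Add(42858, Function('h')(46)), Add(44283, t)) = Mul(Add(42858, 46), Add(44283, -40059)) = Mul(42904, 4224) = 181226496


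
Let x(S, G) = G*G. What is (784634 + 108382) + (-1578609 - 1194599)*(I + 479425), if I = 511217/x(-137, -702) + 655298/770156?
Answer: -31538242258757591795198/23720997339 ≈ -1.3296e+12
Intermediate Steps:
x(S, G) = G**2
I = 179162578861/94883989356 (I = 511217/((-702)**2) + 655298/770156 = 511217/492804 + 655298*(1/770156) = 511217*(1/492804) + 327649/385078 = 511217/492804 + 327649/385078 = 179162578861/94883989356 ≈ 1.8882)
(784634 + 108382) + (-1578609 - 1194599)*(I + 479425) = (784634 + 108382) + (-1578609 - 1194599)*(179162578861/94883989356 + 479425) = 893016 - 2773208*45489935759579161/94883989356 = 893016 - 31538263441987751479622/23720997339 = -31538242258757591795198/23720997339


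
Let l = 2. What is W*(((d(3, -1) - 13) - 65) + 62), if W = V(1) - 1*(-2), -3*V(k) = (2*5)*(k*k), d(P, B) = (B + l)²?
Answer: 20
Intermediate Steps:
d(P, B) = (2 + B)² (d(P, B) = (B + 2)² = (2 + B)²)
V(k) = -10*k²/3 (V(k) = -2*5*k*k/3 = -10*k²/3)
W = -4/3 (W = -10/3*1² - 1*(-2) = -10/3*1 + 2 = -10/3 + 2 = -4/3 ≈ -1.3333)
W*(((d(3, -1) - 13) - 65) + 62) = -4*((((2 - 1)² - 13) - 65) + 62)/3 = -4*(((1² - 13) - 65) + 62)/3 = -4*(((1 - 13) - 65) + 62)/3 = -4*((-12 - 65) + 62)/3 = -4*(-77 + 62)/3 = -4/3*(-15) = 20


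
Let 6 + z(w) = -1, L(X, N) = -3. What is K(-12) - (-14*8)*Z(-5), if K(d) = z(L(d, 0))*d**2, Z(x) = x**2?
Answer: 1792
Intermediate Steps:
z(w) = -7 (z(w) = -6 - 1 = -7)
K(d) = -7*d**2
K(-12) - (-14*8)*Z(-5) = -7*(-12)**2 - (-14*8)*(-5)**2 = -7*144 - (-112)*25 = -1008 - 1*(-2800) = -1008 + 2800 = 1792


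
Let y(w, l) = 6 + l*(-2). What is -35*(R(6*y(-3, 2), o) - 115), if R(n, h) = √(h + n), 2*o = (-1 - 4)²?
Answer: 4025 - 245*√2/2 ≈ 3851.8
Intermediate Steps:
y(w, l) = 6 - 2*l
o = 25/2 (o = (-1 - 4)²/2 = (½)*(-5)² = (½)*25 = 25/2 ≈ 12.500)
-35*(R(6*y(-3, 2), o) - 115) = -35*(√(25/2 + 6*(6 - 2*2)) - 115) = -35*(√(25/2 + 6*(6 - 4)) - 115) = -35*(√(25/2 + 6*2) - 115) = -35*(√(25/2 + 12) - 115) = -35*(√(49/2) - 115) = -35*(7*√2/2 - 115) = -35*(-115 + 7*√2/2) = 4025 - 245*√2/2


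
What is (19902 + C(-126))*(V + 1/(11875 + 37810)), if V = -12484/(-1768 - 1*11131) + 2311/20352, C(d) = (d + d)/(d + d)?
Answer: 280732549898232679/13043328458880 ≈ 21523.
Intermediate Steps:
C(d) = 1 (C(d) = (2*d)/((2*d)) = (2*d)*(1/(2*d)) = 1)
V = 283883957/262520448 (V = -12484/(-1768 - 11131) + 2311*(1/20352) = -12484/(-12899) + 2311/20352 = -12484*(-1/12899) + 2311/20352 = 12484/12899 + 2311/20352 = 283883957/262520448 ≈ 1.0814)
(19902 + C(-126))*(V + 1/(11875 + 37810)) = (19902 + 1)*(283883957/262520448 + 1/(11875 + 37810)) = 19903*(283883957/262520448 + 1/49685) = 19903*(14105036923993/13043328458880) = 280732549898232679/13043328458880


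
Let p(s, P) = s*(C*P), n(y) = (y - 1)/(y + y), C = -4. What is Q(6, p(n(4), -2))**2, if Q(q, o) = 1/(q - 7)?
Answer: 1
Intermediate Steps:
n(y) = (-1 + y)/(2*y) (n(y) = (-1 + y)/((2*y)) = (-1 + y)*(1/(2*y)) = (-1 + y)/(2*y))
p(s, P) = -4*P*s (p(s, P) = s*(-4*P) = -4*P*s)
Q(q, o) = 1/(-7 + q)
Q(6, p(n(4), -2))**2 = (1/(-7 + 6))**2 = (1/(-1))**2 = (-1)**2 = 1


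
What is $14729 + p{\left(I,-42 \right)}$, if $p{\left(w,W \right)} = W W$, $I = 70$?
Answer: $16493$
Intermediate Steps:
$p{\left(w,W \right)} = W^{2}$
$14729 + p{\left(I,-42 \right)} = 14729 + \left(-42\right)^{2} = 14729 + 1764 = 16493$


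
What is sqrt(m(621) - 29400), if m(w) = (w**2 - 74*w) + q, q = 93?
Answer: 2*sqrt(77595) ≈ 557.12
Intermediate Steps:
m(w) = 93 + w**2 - 74*w (m(w) = (w**2 - 74*w) + 93 = 93 + w**2 - 74*w)
sqrt(m(621) - 29400) = sqrt((93 + 621**2 - 74*621) - 29400) = sqrt((93 + 385641 - 45954) - 29400) = sqrt(339780 - 29400) = sqrt(310380) = 2*sqrt(77595)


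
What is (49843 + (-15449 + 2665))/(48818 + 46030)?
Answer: 12353/31616 ≈ 0.39072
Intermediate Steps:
(49843 + (-15449 + 2665))/(48818 + 46030) = (49843 - 12784)/94848 = 37059*(1/94848) = 12353/31616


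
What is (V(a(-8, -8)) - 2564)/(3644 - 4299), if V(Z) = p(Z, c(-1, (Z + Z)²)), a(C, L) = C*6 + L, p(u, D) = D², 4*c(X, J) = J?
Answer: -9831932/655 ≈ -15011.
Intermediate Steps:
c(X, J) = J/4
a(C, L) = L + 6*C (a(C, L) = 6*C + L = L + 6*C)
V(Z) = Z⁴ (V(Z) = ((Z + Z)²/4)² = ((2*Z)²/4)² = ((4*Z²)/4)² = (Z²)² = Z⁴)
(V(a(-8, -8)) - 2564)/(3644 - 4299) = ((-8 + 6*(-8))⁴ - 2564)/(3644 - 4299) = ((-8 - 48)⁴ - 2564)/(-655) = ((-56)⁴ - 2564)*(-1/655) = (9834496 - 2564)*(-1/655) = 9831932*(-1/655) = -9831932/655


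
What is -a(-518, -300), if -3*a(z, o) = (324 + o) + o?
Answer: -92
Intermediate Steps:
a(z, o) = -108 - 2*o/3 (a(z, o) = -((324 + o) + o)/3 = -(324 + 2*o)/3 = -108 - 2*o/3)
-a(-518, -300) = -(-108 - ⅔*(-300)) = -(-108 + 200) = -1*92 = -92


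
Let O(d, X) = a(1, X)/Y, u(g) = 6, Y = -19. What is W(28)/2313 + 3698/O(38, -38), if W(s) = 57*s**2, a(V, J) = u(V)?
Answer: -9013771/771 ≈ -11691.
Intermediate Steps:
a(V, J) = 6
O(d, X) = -6/19 (O(d, X) = 6/(-19) = 6*(-1/19) = -6/19)
W(28)/2313 + 3698/O(38, -38) = (57*28**2)/2313 + 3698/(-6/19) = (57*784)*(1/2313) + 3698*(-19/6) = 44688*(1/2313) - 35131/3 = 14896/771 - 35131/3 = -9013771/771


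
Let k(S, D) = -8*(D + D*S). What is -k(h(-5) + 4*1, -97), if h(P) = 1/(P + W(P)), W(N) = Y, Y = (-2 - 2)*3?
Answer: -65184/17 ≈ -3834.4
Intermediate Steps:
Y = -12 (Y = -4*3 = -12)
W(N) = -12
h(P) = 1/(-12 + P) (h(P) = 1/(P - 12) = 1/(-12 + P))
k(S, D) = -8*D - 8*D*S
-k(h(-5) + 4*1, -97) = -(-8)*(-97)*(1 + (1/(-12 - 5) + 4*1)) = -(-8)*(-97)*(1 + (1/(-17) + 4)) = -(-8)*(-97)*(1 + (-1/17 + 4)) = -(-8)*(-97)*(1 + 67/17) = -(-8)*(-97)*84/17 = -1*65184/17 = -65184/17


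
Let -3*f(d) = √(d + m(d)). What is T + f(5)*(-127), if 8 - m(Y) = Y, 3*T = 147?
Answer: 49 + 254*√2/3 ≈ 168.74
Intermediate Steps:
T = 49 (T = (⅓)*147 = 49)
m(Y) = 8 - Y
f(d) = -2*√2/3 (f(d) = -√(d + (8 - d))/3 = -2*√2/3)
T + f(5)*(-127) = 49 - 2*√2/3*(-127) = 49 + 254*√2/3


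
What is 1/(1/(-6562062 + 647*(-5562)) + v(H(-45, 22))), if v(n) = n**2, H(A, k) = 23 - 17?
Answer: 10160676/365784335 ≈ 0.027778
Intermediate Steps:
H(A, k) = 6
1/(1/(-6562062 + 647*(-5562)) + v(H(-45, 22))) = 1/(1/(-6562062 + 647*(-5562)) + 6**2) = 1/(1/(-6562062 - 3598614) + 36) = 1/(1/(-10160676) + 36) = 1/(-1/10160676 + 36) = 1/(365784335/10160676) = 10160676/365784335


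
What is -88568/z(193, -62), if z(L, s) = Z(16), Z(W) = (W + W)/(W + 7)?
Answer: -254633/4 ≈ -63658.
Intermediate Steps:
Z(W) = 2*W/(7 + W) (Z(W) = (2*W)/(7 + W) = 2*W/(7 + W))
z(L, s) = 32/23 (z(L, s) = 2*16/(7 + 16) = 2*16/23 = 2*16*(1/23) = 32/23)
-88568/z(193, -62) = -88568/32/23 = -88568*23/32 = -254633/4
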